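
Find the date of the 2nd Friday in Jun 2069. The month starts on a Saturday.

Jun 14, 2069

Jun 2069 begins on a Saturday, so the first Friday is Jun 7 (6 days later).
The 2nd Friday is 1 weeks later: 7 + 7 = 14.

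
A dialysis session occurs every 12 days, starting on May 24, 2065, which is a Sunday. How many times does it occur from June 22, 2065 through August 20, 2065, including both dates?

5

Occurrences land 12·i days after May 24, 2065 for i = 0, 1, 2, …
June 22, 2065 is 29 days after the start; 29 ÷ 12 = 2 remainder 5; since the remainder is 5, round up to i = 3. First occurrence in the window: #4 on June 29, 2065 (3×12 = 36 days in).
August 20, 2065 is 88 days after the start; 88 ÷ 12 = 7 remainder 4. Last occurrence in the window: #8 on August 16, 2065.
Occurrences #4 through #8: 5 in total.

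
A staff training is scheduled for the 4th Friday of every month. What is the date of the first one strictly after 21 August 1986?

22 August 1986

August 1986 starts on a Friday; its first Friday is the 1st, so the 4th Friday is the 22nd — 22 August 1986.
22 August 1986 is after 21 August 1986, so that is the next one.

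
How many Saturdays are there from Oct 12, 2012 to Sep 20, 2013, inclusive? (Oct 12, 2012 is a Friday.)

49

Oct 12, 2012 is a Friday; the first Saturday on or after it is Oct 13, 2012 (1 day later).
From Oct 13, 2012 to Sep 20, 2013: 79 + 263 = 342 days (rest of 2012, to Sep 20, 2013 in 2013).
342 ÷ 7 = 48 full weeks with remainder 6, so 48 more Saturdays after the first → 49.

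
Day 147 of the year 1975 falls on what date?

May 27, 1975

January has 31 days (147 − 31 = 116 remain).
February has 28 days (116 − 28 = 88 remain).
March has 31 days (88 − 31 = 57 remain).
April has 30 days (57 − 30 = 27 remain).
27 into May → May 27.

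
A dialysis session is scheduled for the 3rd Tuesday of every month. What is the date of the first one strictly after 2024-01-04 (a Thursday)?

2024-01-16

January 2024 starts on a Monday; its first Tuesday is the 2nd, so the 3rd Tuesday is the 16th — 2024-01-16.
2024-01-16 is after 2024-01-04, so that is the next one.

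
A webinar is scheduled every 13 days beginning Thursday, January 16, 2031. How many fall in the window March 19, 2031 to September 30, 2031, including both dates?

15

Occurrences land 13·i days after January 16, 2031 for i = 0, 1, 2, …
March 19, 2031 is 62 days after the start; 62 ÷ 13 = 4 remainder 10; since the remainder is 10, round up to i = 5. First occurrence in the window: #6 on March 22, 2031 (5×13 = 65 days in).
September 30, 2031 is 257 days after the start; 257 ÷ 13 = 19 remainder 10. Last occurrence in the window: #20 on September 20, 2031.
Occurrences #6 through #20: 15 in total.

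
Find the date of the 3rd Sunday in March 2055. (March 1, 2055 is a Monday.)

March 2055 begins on a Monday, so the first Sunday is March 7 (6 days later).
The 3rd Sunday is 2 weeks later: 7 + 14 = 21.

March 21, 2055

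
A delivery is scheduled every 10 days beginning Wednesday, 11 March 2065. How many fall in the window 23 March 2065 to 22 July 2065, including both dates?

Occurrences land 10·i days after 11 March 2065 for i = 0, 1, 2, …
23 March 2065 is 12 days after the start; 12 ÷ 10 = 1 remainder 2; since the remainder is 2, round up to i = 2. First occurrence in the window: #3 on 31 March 2065 (2×10 = 20 days in).
22 July 2065 is 133 days after the start; 133 ÷ 10 = 13 remainder 3. Last occurrence in the window: #14 on 19 July 2065.
Occurrences #3 through #14: 12 in total.

12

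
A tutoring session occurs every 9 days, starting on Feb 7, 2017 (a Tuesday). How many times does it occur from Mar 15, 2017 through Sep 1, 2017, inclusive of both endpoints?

Occurrences land 9·i days after Feb 7, 2017 for i = 0, 1, 2, …
Mar 15, 2017 is 36 days after the start; 36 ÷ 9 = 4 remainder 0. First occurrence in the window: #5 on Mar 15, 2017 (4×9 = 36 days in).
Sep 1, 2017 is 206 days after the start; 206 ÷ 9 = 22 remainder 8. Last occurrence in the window: #23 on Aug 24, 2017.
Occurrences #5 through #23: 19 in total.

19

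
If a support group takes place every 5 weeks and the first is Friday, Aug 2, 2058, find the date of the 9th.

The 9th occurrence is 8 intervals after the first: 8 × 35 = 280 days after Aug 2, 2058.
Aug has 31 days — 29 days to the end of Aug leaves 251.
Sep has 30 days (221 left).
Oct has 31 days (190 left).
Nov has 30 days (160 left).
Dec has 31 days (129 left).
Jan has 31 days (98 left).
Feb has 28 days (70 left).
Mar has 31 days (39 left).
Apr has 30 days (9 left).
9 days into May → May 9, 2059.

May 9, 2059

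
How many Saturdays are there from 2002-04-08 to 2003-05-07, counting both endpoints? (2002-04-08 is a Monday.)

56

2002-04-08 is a Monday; the first Saturday on or after it is 2002-04-13 (5 days later).
From 2002-04-13 to 2003-05-07: 262 + 127 = 389 days (rest of 2002, to 2003-05-07 in 2003).
389 ÷ 7 = 55 full weeks with remainder 4, so 55 more Saturdays after the first → 56.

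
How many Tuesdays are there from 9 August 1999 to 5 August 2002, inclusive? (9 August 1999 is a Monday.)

156

9 August 1999 is a Monday; the first Tuesday on or after it is 10 August 1999 (1 day later).
From 10 August 1999 to 5 August 2002: 143 + 366 + 365 + 217 = 1091 days (rest of 1999, 2000, 2001, to 5 August 2002 in 2002).
1091 ÷ 7 = 155 full weeks with remainder 6, so 155 more Tuesdays after the first → 156.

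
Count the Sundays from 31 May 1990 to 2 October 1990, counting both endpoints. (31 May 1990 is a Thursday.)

18

31 May 1990 is a Thursday; the first Sunday on or after it is 3 June 1990 (3 days later).
From 3 June 1990 to 2 October 1990: 27 + 31 + 31 + 30 + 2 = 121 days (rest of June, July, August, September, October).
121 ÷ 7 = 17 full weeks with remainder 2, so 17 more Sundays after the first → 18.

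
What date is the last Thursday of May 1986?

May 29, 1986

May 1986 begins on a Thursday, so the first Thursday is May 1.
May 1986 has 31 days. Adding weeks: 1, 8, 15, 22, 29 — the last one ≤ 31 is the 29th.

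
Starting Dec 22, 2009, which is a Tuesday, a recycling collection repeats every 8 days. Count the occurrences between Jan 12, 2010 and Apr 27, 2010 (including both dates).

13

Occurrences land 8·i days after Dec 22, 2009 for i = 0, 1, 2, …
Jan 12, 2010 is 21 days after the start; 21 ÷ 8 = 2 remainder 5; since the remainder is 5, round up to i = 3. First occurrence in the window: #4 on Jan 15, 2010 (3×8 = 24 days in).
Apr 27, 2010 is 126 days after the start; 126 ÷ 8 = 15 remainder 6. Last occurrence in the window: #16 on Apr 21, 2010.
Occurrences #4 through #16: 13 in total.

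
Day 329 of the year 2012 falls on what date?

Jan has 31 days (329 − 31 = 298 remain).
Feb has 29 days (298 − 29 = 269 remain).
Mar has 31 days (269 − 31 = 238 remain).
Apr has 30 days (238 − 30 = 208 remain).
May has 31 days (208 − 31 = 177 remain).
Jun has 30 days (177 − 30 = 147 remain).
Jul has 31 days (147 − 31 = 116 remain).
Aug has 31 days (116 − 31 = 85 remain).
Sep has 30 days (85 − 30 = 55 remain).
Oct has 31 days (55 − 31 = 24 remain).
24 into Nov → Nov 24.

Nov 24, 2012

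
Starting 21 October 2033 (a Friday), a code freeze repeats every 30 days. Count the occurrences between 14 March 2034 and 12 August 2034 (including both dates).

5

Occurrences land 30·i days after 21 October 2033 for i = 0, 1, 2, …
14 March 2034 is 144 days after the start; 144 ÷ 30 = 4 remainder 24; since the remainder is 24, round up to i = 5. First occurrence in the window: #6 on 20 March 2034 (5×30 = 150 days in).
12 August 2034 is 295 days after the start; 295 ÷ 30 = 9 remainder 25. Last occurrence in the window: #10 on 18 July 2034.
Occurrences #6 through #10: 5 in total.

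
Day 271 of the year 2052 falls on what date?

January has 31 days (271 − 31 = 240 remain).
February has 29 days (240 − 29 = 211 remain).
March has 31 days (211 − 31 = 180 remain).
April has 30 days (180 − 30 = 150 remain).
May has 31 days (150 − 31 = 119 remain).
June has 30 days (119 − 30 = 89 remain).
July has 31 days (89 − 31 = 58 remain).
August has 31 days (58 − 31 = 27 remain).
27 into September → September 27.

September 27, 2052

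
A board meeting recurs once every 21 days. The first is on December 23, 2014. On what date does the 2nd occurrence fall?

The 2nd occurrence is 1 interval after the first: 1 × 21 = 21 days after December 23, 2014.
December has 31 days — 8 days to the end of December leaves 13.
13 days into January → January 13, 2015.

January 13, 2015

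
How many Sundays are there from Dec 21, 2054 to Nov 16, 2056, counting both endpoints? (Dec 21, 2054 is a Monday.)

Dec 21, 2054 is a Monday; the first Sunday on or after it is Dec 27, 2054 (6 days later).
From Dec 27, 2054 to Nov 16, 2056: 4 + 365 + 321 = 690 days (rest of 2054, 2055, to Nov 16, 2056 in 2056).
690 ÷ 7 = 98 full weeks with remainder 4, so 98 more Sundays after the first → 99.

99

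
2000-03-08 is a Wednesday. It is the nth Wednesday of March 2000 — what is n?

Day 8 falls in week ⌈8/7⌉ of the month.
Days 1–7 hold the 1st Wednesday, 8–14 the 2nd, 15–21 the 3rd, 22–28 the 4th, 29–31 the 5th.
8 is in the range for the 2nd.

2nd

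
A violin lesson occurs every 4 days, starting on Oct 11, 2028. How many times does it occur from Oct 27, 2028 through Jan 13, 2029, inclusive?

Occurrences land 4·i days after Oct 11, 2028 for i = 0, 1, 2, …
Oct 27, 2028 is 16 days after the start; 16 ÷ 4 = 4 remainder 0. First occurrence in the window: #5 on Oct 27, 2028 (4×4 = 16 days in).
Jan 13, 2029 is 94 days after the start; 94 ÷ 4 = 23 remainder 2. Last occurrence in the window: #24 on Jan 11, 2029.
Occurrences #5 through #24: 20 in total.

20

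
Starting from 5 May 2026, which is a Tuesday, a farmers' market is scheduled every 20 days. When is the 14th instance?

The 14th occurrence is 13 intervals after the first: 13 × 20 = 260 days after 5 May 2026.
May has 31 days — 26 days to the end of May leaves 234.
June has 30 days (204 left).
July has 31 days (173 left).
August has 31 days (142 left).
September has 30 days (112 left).
October has 31 days (81 left).
November has 30 days (51 left).
December has 31 days (20 left).
20 days into January → 20 January 2027.

20 January 2027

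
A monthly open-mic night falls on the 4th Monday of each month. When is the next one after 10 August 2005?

22 August 2005

August 2005 starts on a Monday; its first Monday is the 1st, so the 4th Monday is the 22nd — 22 August 2005.
22 August 2005 is after 10 August 2005, so that is the next one.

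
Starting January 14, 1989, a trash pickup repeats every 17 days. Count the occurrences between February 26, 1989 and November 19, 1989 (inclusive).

Occurrences land 17·i days after January 14, 1989 for i = 0, 1, 2, …
February 26, 1989 is 43 days after the start; 43 ÷ 17 = 2 remainder 9; since the remainder is 9, round up to i = 3. First occurrence in the window: #4 on March 6, 1989 (3×17 = 51 days in).
November 19, 1989 is 309 days after the start; 309 ÷ 17 = 18 remainder 3. Last occurrence in the window: #19 on November 16, 1989.
Occurrences #4 through #19: 16 in total.

16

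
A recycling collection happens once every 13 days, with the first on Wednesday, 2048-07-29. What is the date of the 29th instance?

The 29th occurrence is 28 intervals after the first: 28 × 13 = 364 days after 2048-07-29.
July has 31 days — 2 days to the end of July leaves 362.
August has 31 days (331 left).
September has 30 days (301 left).
October has 31 days (270 left).
November has 30 days (240 left).
December has 31 days (209 left).
January has 31 days (178 left).
February has 28 days (150 left).
March has 31 days (119 left).
April has 30 days (89 left).
May has 31 days (58 left).
June has 30 days (28 left).
28 days into July → 2049-07-28.

2049-07-28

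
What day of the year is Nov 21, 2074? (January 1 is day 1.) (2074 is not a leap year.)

325

Days in months before Nov: 31 + 28 + 31 + 30 + 31 + 30 + 31 + 31 + 30 + 31 = 304.
Plus 21 days into Nov → day 325.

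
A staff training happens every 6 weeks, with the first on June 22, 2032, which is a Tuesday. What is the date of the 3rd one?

September 14, 2032

The 3rd occurrence is 2 intervals after the first: 2 × 42 = 84 days after June 22, 2032.
June has 30 days — 8 days to the end of June leaves 76.
July has 31 days (45 left).
August has 31 days (14 left).
14 days into September → September 14, 2032.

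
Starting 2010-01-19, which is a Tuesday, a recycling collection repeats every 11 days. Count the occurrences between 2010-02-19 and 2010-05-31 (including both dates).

Occurrences land 11·i days after 2010-01-19 for i = 0, 1, 2, …
2010-02-19 is 31 days after the start; 31 ÷ 11 = 2 remainder 9; since the remainder is 9, round up to i = 3. First occurrence in the window: #4 on 2010-02-21 (3×11 = 33 days in).
2010-05-31 is 132 days after the start; 132 ÷ 11 = 12 remainder 0. Last occurrence in the window: #13 on 2010-05-31.
Occurrences #4 through #13: 10 in total.

10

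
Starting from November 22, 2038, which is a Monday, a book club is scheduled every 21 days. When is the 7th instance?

The 7th occurrence is 6 intervals after the first: 6 × 21 = 126 days after November 22, 2038.
November has 30 days — 8 days to the end of November leaves 118.
December has 31 days (87 left).
January has 31 days (56 left).
February has 28 days (28 left).
28 days into March → March 28, 2039.

March 28, 2039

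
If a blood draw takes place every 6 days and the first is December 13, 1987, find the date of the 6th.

January 12, 1988

The 6th occurrence is 5 intervals after the first: 5 × 6 = 30 days after December 13, 1987.
December has 31 days — 18 days to the end of December leaves 12.
12 days into January → January 12, 1988.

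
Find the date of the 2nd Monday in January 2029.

The first Monday of January 2029 is January 1.
The 2nd Monday is 1 weeks later: 1 + 7 = 8.

8 January 2029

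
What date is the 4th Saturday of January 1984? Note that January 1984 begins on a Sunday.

January 1984 begins on a Sunday, so the first Saturday is January 7 (6 days later).
The 4th Saturday is 3 weeks later: 7 + 21 = 28.

28 January 1984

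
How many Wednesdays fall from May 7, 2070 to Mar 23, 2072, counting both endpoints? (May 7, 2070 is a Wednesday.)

May 7, 2070 is a Wednesday; the first Wednesday on or after it is May 7, 2070.
From May 7, 2070 to Mar 23, 2072: 238 + 365 + 83 = 686 days (rest of 2070, 2071, to Mar 23, 2072 in 2072).
686 ÷ 7 = 98 full weeks with remainder 0, so 98 more Wednesdays after the first → 99.

99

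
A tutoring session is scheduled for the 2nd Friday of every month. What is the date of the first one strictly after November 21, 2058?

November 2058 starts on a Friday; its first Friday is the 1st, so the 2nd Friday is the 8th — November 8, 2058.
That is not after November 21, 2058, so look at December 2058.
December 2058 starts on a Sunday; its first Friday is the 6th, so the 2nd Friday is the 13th — December 13, 2058.

December 13, 2058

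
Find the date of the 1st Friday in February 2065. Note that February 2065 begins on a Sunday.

2065-02-06

February 2065 begins on a Sunday, so the first Friday is February 6 (5 days later).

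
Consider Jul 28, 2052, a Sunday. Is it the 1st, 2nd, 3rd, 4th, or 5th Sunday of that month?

4th

Day 28 falls in week ⌈28/7⌉ of the month.
Days 1–7 hold the 1st Sunday, 8–14 the 2nd, 15–21 the 3rd, 22–28 the 4th, 29–31 the 5th.
28 is in the range for the 4th.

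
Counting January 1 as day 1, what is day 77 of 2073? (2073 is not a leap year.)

January has 31 days (77 − 31 = 46 remain).
February has 28 days (46 − 28 = 18 remain).
18 into March → March 18.

18 March 2073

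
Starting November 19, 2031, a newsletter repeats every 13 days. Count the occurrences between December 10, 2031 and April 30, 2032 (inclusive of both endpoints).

11

Occurrences land 13·i days after November 19, 2031 for i = 0, 1, 2, …
December 10, 2031 is 21 days after the start; 21 ÷ 13 = 1 remainder 8; since the remainder is 8, round up to i = 2. First occurrence in the window: #3 on December 15, 2031 (2×13 = 26 days in).
April 30, 2032 is 163 days after the start; 163 ÷ 13 = 12 remainder 7. Last occurrence in the window: #13 on April 23, 2032.
Occurrences #3 through #13: 11 in total.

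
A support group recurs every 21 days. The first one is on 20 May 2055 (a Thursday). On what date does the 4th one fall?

The 4th occurrence is 3 intervals after the first: 3 × 21 = 63 days after 20 May 2055.
May has 31 days — 11 days to the end of May leaves 52.
June has 30 days (22 left).
22 days into July → 22 July 2055.

22 July 2055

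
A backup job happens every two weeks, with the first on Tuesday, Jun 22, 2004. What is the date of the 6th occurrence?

The 6th occurrence is 5 intervals after the first: 5 × 14 = 70 days after Jun 22, 2004.
Jun has 30 days — 8 days to the end of Jun leaves 62.
Jul has 31 days (31 left).
31 days into Aug → Aug 31, 2004.

Aug 31, 2004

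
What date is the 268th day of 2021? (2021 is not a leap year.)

January has 31 days (268 − 31 = 237 remain).
February has 28 days (237 − 28 = 209 remain).
March has 31 days (209 − 31 = 178 remain).
April has 30 days (178 − 30 = 148 remain).
May has 31 days (148 − 31 = 117 remain).
June has 30 days (117 − 30 = 87 remain).
July has 31 days (87 − 31 = 56 remain).
August has 31 days (56 − 31 = 25 remain).
25 into September → September 25.

25 September 2021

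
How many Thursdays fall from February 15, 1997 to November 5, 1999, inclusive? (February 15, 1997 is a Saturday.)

142

February 15, 1997 is a Saturday; the first Thursday on or after it is February 20, 1997 (5 days later).
From February 20, 1997 to November 5, 1999: 314 + 365 + 309 = 988 days (rest of 1997, 1998, to November 5, 1999 in 1999).
988 ÷ 7 = 141 full weeks with remainder 1, so 141 more Thursdays after the first → 142.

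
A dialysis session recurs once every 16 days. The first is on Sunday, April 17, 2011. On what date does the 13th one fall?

October 26, 2011

The 13th occurrence is 12 intervals after the first: 12 × 16 = 192 days after April 17, 2011.
April has 30 days — 13 days to the end of April leaves 179.
May has 31 days (148 left).
June has 30 days (118 left).
July has 31 days (87 left).
August has 31 days (56 left).
September has 30 days (26 left).
26 days into October → October 26, 2011.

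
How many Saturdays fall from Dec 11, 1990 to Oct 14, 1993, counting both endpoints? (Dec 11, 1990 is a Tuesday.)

Dec 11, 1990 is a Tuesday; the first Saturday on or after it is Dec 15, 1990 (4 days later).
From Dec 15, 1990 to Oct 14, 1993: 16 + 365 + 366 + 287 = 1034 days (rest of 1990, 1991, 1992, to Oct 14, 1993 in 1993).
1034 ÷ 7 = 147 full weeks with remainder 5, so 147 more Saturdays after the first → 148.

148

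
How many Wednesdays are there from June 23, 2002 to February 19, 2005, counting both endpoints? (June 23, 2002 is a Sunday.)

139

June 23, 2002 is a Sunday; the first Wednesday on or after it is June 26, 2002 (3 days later).
From June 26, 2002 to February 19, 2005: 188 + 365 + 366 + 50 = 969 days (rest of 2002, 2003, 2004, to February 19, 2005 in 2005).
969 ÷ 7 = 138 full weeks with remainder 3, so 138 more Wednesdays after the first → 139.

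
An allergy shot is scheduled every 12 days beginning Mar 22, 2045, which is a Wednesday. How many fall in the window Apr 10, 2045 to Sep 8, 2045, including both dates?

Occurrences land 12·i days after Mar 22, 2045 for i = 0, 1, 2, …
Apr 10, 2045 is 19 days after the start; 19 ÷ 12 = 1 remainder 7; since the remainder is 7, round up to i = 2. First occurrence in the window: #3 on Apr 15, 2045 (2×12 = 24 days in).
Sep 8, 2045 is 170 days after the start; 170 ÷ 12 = 14 remainder 2. Last occurrence in the window: #15 on Sep 6, 2045.
Occurrences #3 through #15: 13 in total.

13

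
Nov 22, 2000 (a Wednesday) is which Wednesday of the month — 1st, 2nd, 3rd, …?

4th

Day 22 falls in week ⌈22/7⌉ of the month.
Days 1–7 hold the 1st Wednesday, 8–14 the 2nd, 15–21 the 3rd, 22–28 the 4th, 29–31 the 5th.
22 is in the range for the 4th.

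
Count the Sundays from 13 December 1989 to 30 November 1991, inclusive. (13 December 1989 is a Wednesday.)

102

13 December 1989 is a Wednesday; the first Sunday on or after it is 17 December 1989 (4 days later).
From 17 December 1989 to 30 November 1991: 14 + 365 + 334 = 713 days (rest of 1989, 1990, to 30 November 1991 in 1991).
713 ÷ 7 = 101 full weeks with remainder 6, so 101 more Sundays after the first → 102.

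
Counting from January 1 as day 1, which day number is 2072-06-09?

Days in months before June: 31 + 29 + 31 + 30 + 31 = 152.
Plus 9 days into June → day 161.

161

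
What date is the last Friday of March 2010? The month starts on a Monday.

26 March 2010

March 2010 begins on a Monday, so the first Friday is March 5 (4 days later).
March 2010 has 31 days. Adding weeks: 5, 12, 19, 26 — the last one ≤ 31 is the 26th.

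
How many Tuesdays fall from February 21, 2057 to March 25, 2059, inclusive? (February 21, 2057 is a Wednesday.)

February 21, 2057 is a Wednesday; the first Tuesday on or after it is February 27, 2057 (6 days later).
From February 27, 2057 to March 25, 2059: 307 + 365 + 84 = 756 days (rest of 2057, 2058, to March 25, 2059 in 2059).
756 ÷ 7 = 108 full weeks with remainder 0, so 108 more Tuesdays after the first → 109.

109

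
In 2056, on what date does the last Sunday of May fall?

May 28, 2056

The first Sunday of May 2056 is May 7.
May 2056 has 31 days. Adding weeks: 7, 14, 21, 28 — the last one ≤ 31 is the 28th.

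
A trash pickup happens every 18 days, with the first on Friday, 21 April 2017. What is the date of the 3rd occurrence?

27 May 2017

The 3rd occurrence is 2 intervals after the first: 2 × 18 = 36 days after 21 April 2017.
April has 30 days — 9 days to the end of April leaves 27.
27 days into May → 27 May 2017.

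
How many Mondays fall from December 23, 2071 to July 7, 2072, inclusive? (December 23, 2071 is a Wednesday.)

28

December 23, 2071 is a Wednesday; the first Monday on or after it is December 28, 2071 (5 days later).
From December 28, 2071 to July 7, 2072: 3 + 31 + 29 + 31 + 30 + 31 + 30 + 7 = 192 days (rest of December, January, February, March, April, May, June, July).
192 ÷ 7 = 27 full weeks with remainder 3, so 27 more Mondays after the first → 28.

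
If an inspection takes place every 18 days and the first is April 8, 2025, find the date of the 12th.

October 23, 2025

The 12th occurrence is 11 intervals after the first: 11 × 18 = 198 days after April 8, 2025.
April has 30 days — 22 days to the end of April leaves 176.
May has 31 days (145 left).
June has 30 days (115 left).
July has 31 days (84 left).
August has 31 days (53 left).
September has 30 days (23 left).
23 days into October → October 23, 2025.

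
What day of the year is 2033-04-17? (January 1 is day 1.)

107

Days in months before April: 31 + 28 + 31 = 90.
Plus 17 days into April → day 107.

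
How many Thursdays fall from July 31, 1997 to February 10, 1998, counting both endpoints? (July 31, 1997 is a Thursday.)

July 31, 1997 is a Thursday; the first Thursday on or after it is July 31, 1997.
From July 31, 1997 to February 10, 1998: 0 + 31 + 30 + 31 + 30 + 31 + 31 + 10 = 194 days (rest of July, August, September, October, November, December, January, February).
194 ÷ 7 = 27 full weeks with remainder 5, so 27 more Thursdays after the first → 28.

28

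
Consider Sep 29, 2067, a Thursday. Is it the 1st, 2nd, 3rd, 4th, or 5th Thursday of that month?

5th

Day 29 falls in week ⌈29/7⌉ of the month.
Days 1–7 hold the 1st Thursday, 8–14 the 2nd, 15–21 the 3rd, 22–28 the 4th, 29–31 the 5th.
29 is in the range for the 5th.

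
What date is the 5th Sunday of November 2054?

29 November 2054

The first Sunday of November 2054 is November 1.
The 5th Sunday is 4 weeks later: 1 + 28 = 29.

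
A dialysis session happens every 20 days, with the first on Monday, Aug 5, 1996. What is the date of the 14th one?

The 14th occurrence is 13 intervals after the first: 13 × 20 = 260 days after Aug 5, 1996.
Aug has 31 days — 26 days to the end of Aug leaves 234.
Sep has 30 days (204 left).
Oct has 31 days (173 left).
Nov has 30 days (143 left).
Dec has 31 days (112 left).
Jan has 31 days (81 left).
Feb has 28 days (53 left).
Mar has 31 days (22 left).
22 days into Apr → Apr 22, 1997.

Apr 22, 1997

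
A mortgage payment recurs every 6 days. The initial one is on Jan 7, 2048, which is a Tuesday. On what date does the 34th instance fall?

The 34th occurrence is 33 intervals after the first: 33 × 6 = 198 days after Jan 7, 2048.
Jan has 31 days — 24 days to the end of Jan leaves 174.
Feb has 29 days (145 left).
Mar has 31 days (114 left).
Apr has 30 days (84 left).
May has 31 days (53 left).
Jun has 30 days (23 left).
23 days into Jul → Jul 23, 2048.

Jul 23, 2048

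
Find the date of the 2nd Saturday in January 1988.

9 January 1988

The first Saturday of January 1988 is January 2.
The 2nd Saturday is 1 weeks later: 2 + 7 = 9.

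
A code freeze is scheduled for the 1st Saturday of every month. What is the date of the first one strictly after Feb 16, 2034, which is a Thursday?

Feb 2034 starts on a Wednesday, so its 1st Saturday is Feb 4, 2034 (3 days in).
That is not after Feb 16, 2034, so look at Mar 2034.
Mar 2034 starts on a Wednesday, so its 1st Saturday is Mar 4, 2034 (3 days in).

Mar 4, 2034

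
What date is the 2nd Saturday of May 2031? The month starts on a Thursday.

10 May 2031

May 2031 begins on a Thursday, so the first Saturday is May 3 (2 days later).
The 2nd Saturday is 1 weeks later: 3 + 7 = 10.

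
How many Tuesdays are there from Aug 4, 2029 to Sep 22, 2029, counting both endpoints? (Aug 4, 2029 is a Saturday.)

7

Aug 4, 2029 is a Saturday; the first Tuesday on or after it is Aug 7, 2029 (3 days later).
From Aug 7, 2029 to Sep 22, 2029: 24 + 22 = 46 days (rest of Aug, Sep).
46 ÷ 7 = 6 full weeks with remainder 4, so 6 more Tuesdays after the first → 7.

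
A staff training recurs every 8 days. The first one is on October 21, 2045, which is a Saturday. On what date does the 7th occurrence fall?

December 8, 2045

The 7th occurrence is 6 intervals after the first: 6 × 8 = 48 days after October 21, 2045.
October has 31 days — 10 days to the end of October leaves 38.
November has 30 days (8 left).
8 days into December → December 8, 2045.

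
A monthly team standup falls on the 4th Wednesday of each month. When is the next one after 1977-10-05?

October 1977 starts on a Saturday; its first Wednesday is the 5th, so the 4th Wednesday is the 26th — 1977-10-26.
1977-10-26 is after 1977-10-05, so that is the next one.

1977-10-26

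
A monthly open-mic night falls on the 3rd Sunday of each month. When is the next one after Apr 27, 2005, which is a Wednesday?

May 15, 2005

Apr 2005 starts on a Friday; its first Sunday is the 3rd, so the 3rd Sunday is the 17th — Apr 17, 2005.
That is not after Apr 27, 2005, so look at May 2005.
May 2005 starts on a Sunday; its first Sunday is the 1st, so the 3rd Sunday is the 15th — May 15, 2005.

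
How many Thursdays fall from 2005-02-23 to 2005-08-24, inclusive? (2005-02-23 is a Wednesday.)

26

2005-02-23 is a Wednesday; the first Thursday on or after it is 2005-02-24 (1 day later).
From 2005-02-24 to 2005-08-24: 4 + 31 + 30 + 31 + 30 + 31 + 24 = 181 days (rest of February, March, April, May, June, July, August).
181 ÷ 7 = 25 full weeks with remainder 6, so 25 more Thursdays after the first → 26.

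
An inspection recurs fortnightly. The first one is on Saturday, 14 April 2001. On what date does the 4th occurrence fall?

The 4th occurrence is 3 intervals after the first: 3 × 14 = 42 days after 14 April 2001.
April has 30 days — 16 days to the end of April leaves 26.
26 days into May → 26 May 2001.

26 May 2001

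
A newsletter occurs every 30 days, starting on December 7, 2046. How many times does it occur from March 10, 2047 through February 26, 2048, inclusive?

11

Occurrences land 30·i days after December 7, 2046 for i = 0, 1, 2, …
March 10, 2047 is 93 days after the start; 93 ÷ 30 = 3 remainder 3; since the remainder is 3, round up to i = 4. First occurrence in the window: #5 on April 6, 2047 (4×30 = 120 days in).
February 26, 2048 is 446 days after the start; 446 ÷ 30 = 14 remainder 26. Last occurrence in the window: #15 on January 31, 2048.
Occurrences #5 through #15: 11 in total.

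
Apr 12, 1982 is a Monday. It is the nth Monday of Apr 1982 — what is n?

2nd

Day 12 falls in week ⌈12/7⌉ of the month.
Days 1–7 hold the 1st Monday, 8–14 the 2nd, 15–21 the 3rd, 22–28 the 4th, 29–31 the 5th.
12 is in the range for the 2nd.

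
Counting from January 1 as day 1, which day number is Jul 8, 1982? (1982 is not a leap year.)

Days in months before Jul: 31 + 28 + 31 + 30 + 31 + 30 = 181.
Plus 8 days into Jul → day 189.

189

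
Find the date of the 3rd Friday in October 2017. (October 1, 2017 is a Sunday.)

October 2017 begins on a Sunday, so the first Friday is October 6 (5 days later).
The 3rd Friday is 2 weeks later: 6 + 14 = 20.

20 October 2017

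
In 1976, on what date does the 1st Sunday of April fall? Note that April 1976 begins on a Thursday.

April 1976 begins on a Thursday, so the first Sunday is April 4 (3 days later).

4 April 1976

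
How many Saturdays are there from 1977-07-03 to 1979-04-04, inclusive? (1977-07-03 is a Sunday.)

1977-07-03 is a Sunday; the first Saturday on or after it is 1977-07-09 (6 days later).
From 1977-07-09 to 1979-04-04: 175 + 365 + 94 = 634 days (rest of 1977, 1978, to 1979-04-04 in 1979).
634 ÷ 7 = 90 full weeks with remainder 4, so 90 more Saturdays after the first → 91.

91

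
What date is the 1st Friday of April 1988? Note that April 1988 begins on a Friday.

April 1988 begins on a Friday, so the first Friday is April 1.

1988-04-01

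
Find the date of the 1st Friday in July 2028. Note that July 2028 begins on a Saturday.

7 July 2028

July 2028 begins on a Saturday, so the first Friday is July 7 (6 days later).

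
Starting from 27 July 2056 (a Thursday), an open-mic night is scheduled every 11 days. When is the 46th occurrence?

4 December 2057

The 46th occurrence is 45 intervals after the first: 45 × 11 = 495 days after 27 July 2056.
July has 31 days — 4 days to the end of July leaves 491.
From end of July to end of 2056 is 153 days (338 left).
January has 31 days (307 left).
February has 28 days (279 left).
March has 31 days (248 left).
April has 30 days (218 left).
May has 31 days (187 left).
June has 30 days (157 left).
July has 31 days (126 left).
August has 31 days (95 left).
September has 30 days (65 left).
October has 31 days (34 left).
November has 30 days (4 left).
4 days into December → 4 December 2057.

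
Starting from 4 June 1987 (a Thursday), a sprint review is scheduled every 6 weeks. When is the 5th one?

19 November 1987

The 5th occurrence is 4 intervals after the first: 4 × 42 = 168 days after 4 June 1987.
June has 30 days — 26 days to the end of June leaves 142.
July has 31 days (111 left).
August has 31 days (80 left).
September has 30 days (50 left).
October has 31 days (19 left).
19 days into November → 19 November 1987.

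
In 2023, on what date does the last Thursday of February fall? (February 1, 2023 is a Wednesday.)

February 2023 begins on a Wednesday, so the first Thursday is February 2 (1 day later).
February 2023 has 28 days. Adding weeks: 2, 9, 16, 23 — the last one ≤ 28 is the 23rd.

23 February 2023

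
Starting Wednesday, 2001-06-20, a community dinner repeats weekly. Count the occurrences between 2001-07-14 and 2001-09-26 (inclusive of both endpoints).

Occurrences land 7·i days after 2001-06-20 for i = 0, 1, 2, …
2001-07-14 is 24 days after the start; 24 ÷ 7 = 3 remainder 3; since the remainder is 3, round up to i = 4. First occurrence in the window: #5 on 2001-07-18 (4×7 = 28 days in).
2001-09-26 is 98 days after the start; 98 ÷ 7 = 14 remainder 0. Last occurrence in the window: #15 on 2001-09-26.
Occurrences #5 through #15: 11 in total.

11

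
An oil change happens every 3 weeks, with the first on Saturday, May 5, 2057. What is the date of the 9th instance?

Oct 20, 2057

The 9th occurrence is 8 intervals after the first: 8 × 21 = 168 days after May 5, 2057.
May has 31 days — 26 days to the end of May leaves 142.
Jun has 30 days (112 left).
Jul has 31 days (81 left).
Aug has 31 days (50 left).
Sep has 30 days (20 left).
20 days into Oct → Oct 20, 2057.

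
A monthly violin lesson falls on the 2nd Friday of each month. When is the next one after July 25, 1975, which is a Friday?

August 8, 1975

July 1975 starts on a Tuesday; its first Friday is the 4th, so the 2nd Friday is the 11th — July 11, 1975.
That is not after July 25, 1975, so look at August 1975.
August 1975 starts on a Friday; its first Friday is the 1st, so the 2nd Friday is the 8th — August 8, 1975.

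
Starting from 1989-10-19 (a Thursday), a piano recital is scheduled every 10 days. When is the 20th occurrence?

1990-04-27

The 20th occurrence is 19 intervals after the first: 19 × 10 = 190 days after 1989-10-19.
October has 31 days — 12 days to the end of October leaves 178.
November has 30 days (148 left).
December has 31 days (117 left).
January has 31 days (86 left).
February has 28 days (58 left).
March has 31 days (27 left).
27 days into April → 1990-04-27.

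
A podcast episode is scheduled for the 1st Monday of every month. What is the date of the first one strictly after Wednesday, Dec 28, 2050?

Jan 2, 2051

Dec 2050 starts on a Thursday, so its 1st Monday is Dec 5, 2050 (4 days in).
That is not after Dec 28, 2050, so look at Jan 2051.
Jan 2051 starts on a Sunday, so its 1st Monday is Jan 2, 2051 (1 day in).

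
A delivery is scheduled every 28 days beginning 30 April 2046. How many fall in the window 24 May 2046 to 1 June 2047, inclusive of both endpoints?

Occurrences land 28·i days after 30 April 2046 for i = 0, 1, 2, …
24 May 2046 is 24 days after the start; 24 ÷ 28 = 0 remainder 24; since the remainder is 24, round up to i = 1. First occurrence in the window: #2 on 28 May 2046 (1×28 = 28 days in).
1 June 2047 is 397 days after the start; 397 ÷ 28 = 14 remainder 5. Last occurrence in the window: #15 on 27 May 2047.
Occurrences #2 through #15: 14 in total.

14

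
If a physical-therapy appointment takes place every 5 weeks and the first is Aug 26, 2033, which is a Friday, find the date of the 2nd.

The 2nd occurrence is 1 interval after the first: 1 × 35 = 35 days after Aug 26, 2033.
Aug has 31 days — 5 days to the end of Aug leaves 30.
30 days into Sep → Sep 30, 2033.

Sep 30, 2033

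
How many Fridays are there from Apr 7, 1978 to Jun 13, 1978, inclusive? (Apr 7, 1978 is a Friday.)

Apr 7, 1978 is a Friday; the first Friday on or after it is Apr 7, 1978.
From Apr 7, 1978 to Jun 13, 1978: 23 + 31 + 13 = 67 days (rest of Apr, May, Jun).
67 ÷ 7 = 9 full weeks with remainder 4, so 9 more Fridays after the first → 10.

10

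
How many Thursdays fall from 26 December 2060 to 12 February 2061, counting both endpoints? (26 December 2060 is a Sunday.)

7

26 December 2060 is a Sunday; the first Thursday on or after it is 30 December 2060 (4 days later).
From 30 December 2060 to 12 February 2061: 1 + 31 + 12 = 44 days (rest of December, January, February).
44 ÷ 7 = 6 full weeks with remainder 2, so 6 more Thursdays after the first → 7.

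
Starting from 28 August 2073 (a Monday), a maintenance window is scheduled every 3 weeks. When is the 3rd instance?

The 3rd occurrence is 2 intervals after the first: 2 × 21 = 42 days after 28 August 2073.
August has 31 days — 3 days to the end of August leaves 39.
September has 30 days (9 left).
9 days into October → 9 October 2073.

9 October 2073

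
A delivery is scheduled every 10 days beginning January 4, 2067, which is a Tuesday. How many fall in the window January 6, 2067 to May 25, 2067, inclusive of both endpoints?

Occurrences land 10·i days after January 4, 2067 for i = 0, 1, 2, …
January 6, 2067 is 2 days after the start; 2 ÷ 10 = 0 remainder 2; since the remainder is 2, round up to i = 1. First occurrence in the window: #2 on January 14, 2067 (1×10 = 10 days in).
May 25, 2067 is 141 days after the start; 141 ÷ 10 = 14 remainder 1. Last occurrence in the window: #15 on May 24, 2067.
Occurrences #2 through #15: 14 in total.

14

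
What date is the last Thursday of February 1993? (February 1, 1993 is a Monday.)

February 25, 1993

February 1993 begins on a Monday, so the first Thursday is February 4 (3 days later).
February 1993 has 28 days. Adding weeks: 4, 11, 18, 25 — the last one ≤ 28 is the 25th.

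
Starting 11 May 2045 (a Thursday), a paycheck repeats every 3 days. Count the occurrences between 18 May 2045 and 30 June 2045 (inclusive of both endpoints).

14

Occurrences land 3·i days after 11 May 2045 for i = 0, 1, 2, …
18 May 2045 is 7 days after the start; 7 ÷ 3 = 2 remainder 1; since the remainder is 1, round up to i = 3. First occurrence in the window: #4 on 20 May 2045 (3×3 = 9 days in).
30 June 2045 is 50 days after the start; 50 ÷ 3 = 16 remainder 2. Last occurrence in the window: #17 on 28 June 2045.
Occurrences #4 through #17: 14 in total.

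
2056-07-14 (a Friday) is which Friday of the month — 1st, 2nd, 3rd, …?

2nd

Day 14 falls in week ⌈14/7⌉ of the month.
Days 1–7 hold the 1st Friday, 8–14 the 2nd, 15–21 the 3rd, 22–28 the 4th, 29–31 the 5th.
14 is in the range for the 2nd.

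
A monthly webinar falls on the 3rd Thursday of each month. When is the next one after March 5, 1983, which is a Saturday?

March 1983 starts on a Tuesday; its first Thursday is the 3rd, so the 3rd Thursday is the 17th — March 17, 1983.
March 17, 1983 is after March 5, 1983, so that is the next one.

March 17, 1983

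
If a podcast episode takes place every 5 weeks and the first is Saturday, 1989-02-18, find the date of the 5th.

1989-07-08

The 5th occurrence is 4 intervals after the first: 4 × 35 = 140 days after 1989-02-18.
February has 28 days — 10 days to the end of February leaves 130.
March has 31 days (99 left).
April has 30 days (69 left).
May has 31 days (38 left).
June has 30 days (8 left).
8 days into July → 1989-07-08.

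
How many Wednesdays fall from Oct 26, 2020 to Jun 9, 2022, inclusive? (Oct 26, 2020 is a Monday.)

Oct 26, 2020 is a Monday; the first Wednesday on or after it is Oct 28, 2020 (2 days later).
From Oct 28, 2020 to Jun 9, 2022: 64 + 365 + 160 = 589 days (rest of 2020, 2021, to Jun 9, 2022 in 2022).
589 ÷ 7 = 84 full weeks with remainder 1, so 84 more Wednesdays after the first → 85.

85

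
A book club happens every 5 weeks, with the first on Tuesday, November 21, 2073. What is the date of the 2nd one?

The 2nd occurrence is 1 interval after the first: 1 × 35 = 35 days after November 21, 2073.
November has 30 days — 9 days to the end of November leaves 26.
26 days into December → December 26, 2073.

December 26, 2073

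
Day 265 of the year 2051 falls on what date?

January has 31 days (265 − 31 = 234 remain).
February has 28 days (234 − 28 = 206 remain).
March has 31 days (206 − 31 = 175 remain).
April has 30 days (175 − 30 = 145 remain).
May has 31 days (145 − 31 = 114 remain).
June has 30 days (114 − 30 = 84 remain).
July has 31 days (84 − 31 = 53 remain).
August has 31 days (53 − 31 = 22 remain).
22 into September → September 22.

September 22, 2051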